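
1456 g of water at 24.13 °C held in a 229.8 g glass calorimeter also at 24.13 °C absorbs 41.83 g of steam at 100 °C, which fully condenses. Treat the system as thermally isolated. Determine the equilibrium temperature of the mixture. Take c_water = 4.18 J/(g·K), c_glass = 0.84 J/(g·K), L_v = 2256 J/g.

Heat gained plus heat lost sum to zero:
latent heat released on condensation: 41.83×2256 = 94368
  condensate cools 100→T: 41.83×4.18×(T − 100) = 174.85(T − 100)
  original water: 6086.1(T − 24.13)
  glass cup: 229.8×0.84×(T − 24.13) = 193.03(T − 24.13)
6454 T = 94368 + 17485 + 151515 = 263368
T ≈ 40.81 °C, under the boiling point, so the assumption holds.

T_f ≈ 40.8 °C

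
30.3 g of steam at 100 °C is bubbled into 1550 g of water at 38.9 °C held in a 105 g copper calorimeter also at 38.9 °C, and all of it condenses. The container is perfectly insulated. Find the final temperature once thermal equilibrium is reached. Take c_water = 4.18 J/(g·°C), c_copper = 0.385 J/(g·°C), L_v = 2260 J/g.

T_f ≈ 50.4 °C

Taking heat into each body as positive, Σ m c ΔT = 0:
condense steam: −30.3×2260 = −68478
  condensate cools 100→T: 30.3×4.18×(T − 100) = 126.65(T − 100)
  original water: 6479(T − 38.9)
  copper cup: 105×0.385×(T − 38.9) = 40.43(T − 38.9)
6646.1 T = 68478 + 12665 + 253606 = 334749
T ≈ 50.37 °C, under the boiling point, so the assumption holds.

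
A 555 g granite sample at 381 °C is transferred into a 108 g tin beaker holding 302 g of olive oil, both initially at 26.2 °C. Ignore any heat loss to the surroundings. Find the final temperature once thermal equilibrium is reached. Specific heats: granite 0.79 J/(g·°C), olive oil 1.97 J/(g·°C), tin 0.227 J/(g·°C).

T_f ≈ 173.2 °C

Let T be the final temperature. ΣQ_i = 0:
555×0.79×(T − 381) + 302×1.97×(T − 26.2) + 108×0.227×(T − 26.2) = 0
1057.9 T = 183279
T ≈ 173.25 °C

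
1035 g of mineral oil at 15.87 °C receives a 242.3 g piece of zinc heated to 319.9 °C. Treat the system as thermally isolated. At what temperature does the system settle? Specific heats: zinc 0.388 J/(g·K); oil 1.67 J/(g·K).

Conservation of energy gives ΣQ = 0:
242.3*0.388*(T − 319.9) + 1035*1.67*(T − 15.87) = 0
(94.01 + 1728.4) T = 94.01*319.9 + 1728.4*15.87
T = 57505 / 1822.5 = 31.6 °C

T_f ≈ 31.6 °C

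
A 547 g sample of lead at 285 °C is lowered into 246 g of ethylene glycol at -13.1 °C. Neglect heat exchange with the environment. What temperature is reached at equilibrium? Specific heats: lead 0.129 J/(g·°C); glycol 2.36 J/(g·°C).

T_f ≈ 19.2 °C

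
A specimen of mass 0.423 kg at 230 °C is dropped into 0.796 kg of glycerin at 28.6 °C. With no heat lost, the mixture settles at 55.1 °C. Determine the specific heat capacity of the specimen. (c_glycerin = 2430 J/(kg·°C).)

Conservation of energy gives ΣQ = 0:
0.423×c×(55.1 − 230) + 0.796×2430×(55.1 − 28.6) = 0
-73.98 c = -51258
c = -51258/-73.98 ≈ 692.8 J/(kg·°C)

c ≈ 693 J/(kg·°C)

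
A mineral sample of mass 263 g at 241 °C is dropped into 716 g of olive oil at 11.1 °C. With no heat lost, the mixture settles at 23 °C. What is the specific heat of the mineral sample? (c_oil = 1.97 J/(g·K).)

m_s c (T_s − T_f) = m_oil c_oil (T_f − T_0):
263·c·(241 − 23) = 716·1.97·(23 − 11.1)
57334 c = 16785  ⇒  c ≈ 0.2928 J/(g·K)

c ≈ 0.293 J/(g·K)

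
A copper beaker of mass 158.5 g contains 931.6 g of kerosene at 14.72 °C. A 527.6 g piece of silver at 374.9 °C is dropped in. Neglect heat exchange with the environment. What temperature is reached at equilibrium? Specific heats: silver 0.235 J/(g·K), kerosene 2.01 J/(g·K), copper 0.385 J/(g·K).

T_f is the heat-capacity-weighted average of the initial temperatures:
T_f = (123.99·374.9 + 1872.5·14.72 + 61.02·14.72) / (123.99 + 1872.5 + 61.02)
    = 74944 / 2057.5 ≈ 36.42 °C

T_f ≈ 36.4 °C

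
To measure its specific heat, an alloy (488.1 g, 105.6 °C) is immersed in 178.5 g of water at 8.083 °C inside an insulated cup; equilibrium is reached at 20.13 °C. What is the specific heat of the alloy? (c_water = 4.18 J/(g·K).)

c ≈ 0.215 J/(g·K)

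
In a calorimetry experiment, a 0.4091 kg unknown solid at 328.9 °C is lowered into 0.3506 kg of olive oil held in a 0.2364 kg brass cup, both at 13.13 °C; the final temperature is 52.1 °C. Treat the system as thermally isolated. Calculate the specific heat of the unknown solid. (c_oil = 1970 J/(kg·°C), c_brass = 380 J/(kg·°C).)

c ≈ 269 J/(kg·°C)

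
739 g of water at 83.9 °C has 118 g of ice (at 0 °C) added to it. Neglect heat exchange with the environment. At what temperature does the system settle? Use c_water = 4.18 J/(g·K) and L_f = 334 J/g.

Taking heat into each body as positive, Σ m c ΔT = 0:
fusion: m_ice L_f = 118×334 = 39412; meltwater 0→T: 118×4.18×T = 493.24 T; water: 3089(T − 83.9)
3582.3 T = 259169 − 39412 = 219757
T ≈ 61.35 °C (positive, so assuming full melt was valid).

T_f ≈ 61.3 °C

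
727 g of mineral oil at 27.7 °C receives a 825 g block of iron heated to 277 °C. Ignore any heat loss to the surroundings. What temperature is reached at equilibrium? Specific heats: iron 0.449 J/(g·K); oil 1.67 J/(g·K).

Heat lost by the iron equals heat gained by the oil:
825×0.449×(277 − T) = 727×1.67×(T − 27.7)
370.43(277 − T) = 1214.1(T − 27.7)
1584.5 T = 136238  ⇒  T ≈ 85.98 °C

T_f ≈ 86.0 °C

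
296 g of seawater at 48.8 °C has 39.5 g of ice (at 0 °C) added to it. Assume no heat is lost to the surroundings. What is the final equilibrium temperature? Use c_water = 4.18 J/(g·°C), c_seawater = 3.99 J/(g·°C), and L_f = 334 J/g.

Conservation of energy gives ΣQ = 0:
fusion: m_ice L_f = 39.5×334 = 13193; meltwater 0→T: 39.5×4.18×T = 165.11 T; seawater cools: 296×3.99×(T − 48.8) = 1181(T − 48.8)
1346.1 T = 57635 − 13193 = 44442
T ≈ 33.01 °C (positive, so assuming full melt was valid).

T_f ≈ 33.0 °C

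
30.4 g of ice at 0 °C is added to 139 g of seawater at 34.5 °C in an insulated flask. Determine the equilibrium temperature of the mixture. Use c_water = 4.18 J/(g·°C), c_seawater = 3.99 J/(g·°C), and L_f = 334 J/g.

Conservation of energy gives ΣQ = 0:
latent heat to melt: 30.4·334 = 10154
  meltwater 0→T: 30.4·4.18·T = 127.07 T
  seawater cools: 139·3.99·(T − 34.5) = 554.61(T − 34.5)
681.68 T = 19134 − 10154 = 8980.4
T ≈ 13.17 °C — above 0 °C, consistent with complete melting.

T_f ≈ 13.2 °C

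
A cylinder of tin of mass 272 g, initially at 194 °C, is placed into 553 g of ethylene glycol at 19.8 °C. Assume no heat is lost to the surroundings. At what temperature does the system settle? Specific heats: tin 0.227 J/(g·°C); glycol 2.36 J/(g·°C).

T_f ≈ 27.7 °C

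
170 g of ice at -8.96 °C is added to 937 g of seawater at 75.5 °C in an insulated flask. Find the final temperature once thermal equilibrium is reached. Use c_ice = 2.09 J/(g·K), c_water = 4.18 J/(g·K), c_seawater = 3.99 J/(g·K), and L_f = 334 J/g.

Let T be the final temperature. ΣQ_i = 0:
warm ice to 0 °C: 170×2.09×(0 − (-8.96)) = 3183.5
  latent heat to melt: 170×334 = 56780
  meltwater 0→T: 170×4.18×T = 710.6 T
  seawater: 3738.6(T − 75.5)
4449.2 T = 282267 − 59963 = 222303
T ≈ 49.96 °C. Since T > 0 °C, the all-ice-melts assumption holds.

T_f ≈ 50.0 °C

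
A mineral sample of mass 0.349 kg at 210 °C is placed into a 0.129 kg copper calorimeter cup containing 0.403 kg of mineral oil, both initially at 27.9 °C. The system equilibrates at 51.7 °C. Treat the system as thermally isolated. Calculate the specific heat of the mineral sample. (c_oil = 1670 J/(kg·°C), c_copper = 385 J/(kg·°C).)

c ≈ 311 J/(kg·°C)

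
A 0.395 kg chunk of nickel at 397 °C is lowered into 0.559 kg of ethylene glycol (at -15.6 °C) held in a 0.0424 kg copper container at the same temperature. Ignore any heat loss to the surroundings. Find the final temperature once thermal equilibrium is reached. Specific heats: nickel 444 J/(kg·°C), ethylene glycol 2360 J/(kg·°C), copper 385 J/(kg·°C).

T_f ≈ 32.3 °C

Let T be the final temperature. ΣQ_i = 0:
0.395*444*(T − 397) + 0.559*2360*(T − (-15.6)) + 0.0424*385*(T − (-15.6)) = 0
1510.9 T = 48791
T = 48791/1510.9 ≈ 32.29 °C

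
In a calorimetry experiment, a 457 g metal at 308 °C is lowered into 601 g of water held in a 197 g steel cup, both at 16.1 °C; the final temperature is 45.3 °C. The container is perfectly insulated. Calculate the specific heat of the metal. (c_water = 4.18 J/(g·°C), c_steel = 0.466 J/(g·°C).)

Conservation of energy gives ΣQ = 0:
457·c·(45.3 − 308) + 601·4.18·(45.3 − 16.1) + 197·0.466·(45.3 − 16.1) = 0
-120054 c = -76036
c = -76036/-120054 ≈ 0.6334 J/(g·°C)

c ≈ 0.633 J/(g·°C)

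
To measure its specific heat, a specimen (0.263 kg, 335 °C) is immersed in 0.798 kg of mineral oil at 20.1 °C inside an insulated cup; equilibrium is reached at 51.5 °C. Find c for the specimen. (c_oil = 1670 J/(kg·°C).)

c ≈ 561 J/(kg·°C)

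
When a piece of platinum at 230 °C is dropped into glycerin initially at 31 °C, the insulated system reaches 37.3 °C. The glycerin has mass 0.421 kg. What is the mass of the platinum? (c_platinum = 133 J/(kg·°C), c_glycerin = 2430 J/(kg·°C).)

m ≈ 0.251 kg

Net heat exchanged in the isolated system is zero:
m×133×(37.3 − 230) + 0.421×2430×(37.3 − 31) = 0
-25629 m = -6445.1
m = -6445.1/-25629 ≈ 0.2515 kg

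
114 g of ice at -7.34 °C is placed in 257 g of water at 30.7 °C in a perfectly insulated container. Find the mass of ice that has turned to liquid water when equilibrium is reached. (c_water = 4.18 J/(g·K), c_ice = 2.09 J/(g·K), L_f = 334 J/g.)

m_melted ≈ 93.5 g

Heat available from the water dropping to 0 °C: 257·4.18·30.7 = 32980 J.
Of that, 114·2.09·7.34 = 1748.8 J goes to bring the ice to 0 °C, leaving 31231 J.
To melt every bit of ice: 114·334 = 38076 J.
That's not enough to melt it all — equilibrium is at 0 °C with ice remaining.
m_melt = 31231 / L_f = 93.51 g.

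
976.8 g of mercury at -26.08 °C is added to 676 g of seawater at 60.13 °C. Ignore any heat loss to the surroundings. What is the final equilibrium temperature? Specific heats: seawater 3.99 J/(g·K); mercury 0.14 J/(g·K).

Heat lost by the seawater equals heat gained by the mercury:
676·3.99·(60.13 − T) = 976.8·0.14·(T − (-26.08))
2697.2(60.13 − T) = 136.75(T − (-26.08))
2834 T = 158619  ⇒  T ≈ 55.97 °C

T_f ≈ 56.0 °C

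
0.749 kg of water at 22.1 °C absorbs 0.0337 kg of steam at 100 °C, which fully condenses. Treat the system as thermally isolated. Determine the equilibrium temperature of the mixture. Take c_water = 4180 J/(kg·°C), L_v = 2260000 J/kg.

T_f ≈ 48.7 °C

Heat gained plus heat lost sum to zero:
steam→water at 100 °C releases m L_v = 0.0337·2260000 = 76162
  condensate cools 100→T: 0.0337·4180·(T − 100) = 140.87(T − 100)
  water warms: 0.749·4180·(T − 22.1) = 3130.8(T − 22.1)
3271.7 T = 76162 + 14087 + 69191 = 159440
T ≈ 48.73 °C — below 100 °C, confirming all the steam condensed.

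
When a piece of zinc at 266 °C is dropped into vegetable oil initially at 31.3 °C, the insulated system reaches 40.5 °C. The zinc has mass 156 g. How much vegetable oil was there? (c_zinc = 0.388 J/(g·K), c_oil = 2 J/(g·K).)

m ≈ 742 g

|Q_zinc| = |Q_oil|:
156·0.388·(266 − 40.5) = m·2·(40.5 − 31.3)
18.4 m = 13649  ⇒  m ≈ 741.8 g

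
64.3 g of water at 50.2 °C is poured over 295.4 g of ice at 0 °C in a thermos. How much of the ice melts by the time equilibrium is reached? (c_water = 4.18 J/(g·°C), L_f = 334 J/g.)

m_melted ≈ 40.4 g

Water can give up m c ΔT = 64.3·4.18·50.2 = 13492 J before reaching 0 °C.
Fully melting the ice requires m_ice L_f = 295.4·334 = 98664 J.
Since 13492 < 98664 J, not all the ice melts; equilibrium is at 0 °C.
m_melt = 13492 / L_f = 40.4 g.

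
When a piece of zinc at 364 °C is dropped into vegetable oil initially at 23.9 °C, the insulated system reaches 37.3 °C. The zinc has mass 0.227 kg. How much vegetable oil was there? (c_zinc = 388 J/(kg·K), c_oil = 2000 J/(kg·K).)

m ≈ 1.07 kg

Let T be the final temperature. ΣQ_i = 0:
0.227×388×(37.3 − 364) + m×2000×(37.3 − 23.9) = 0
26800 m = 28774
m = 28774/26800 ≈ 1.074 kg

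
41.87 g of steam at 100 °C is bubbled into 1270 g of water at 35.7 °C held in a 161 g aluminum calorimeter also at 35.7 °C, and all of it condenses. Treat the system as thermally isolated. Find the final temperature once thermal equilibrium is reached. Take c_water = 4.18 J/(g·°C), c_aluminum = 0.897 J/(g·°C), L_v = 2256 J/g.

T_f ≈ 54.5 °C

Setting the total heat transfer to zero:
latent heat released on condensation: 41.87·2256 = 94459; condensate cools 100→T: 41.87·4.18·(T − 100) = 175.02(T − 100); original water: 5308.6(T − 35.7); cup: 144.42(T − 35.7)
5628 T = 94459 + 17502 + 194673 = 306633
T ≈ 54.48 °C, under the boiling point, so the assumption holds.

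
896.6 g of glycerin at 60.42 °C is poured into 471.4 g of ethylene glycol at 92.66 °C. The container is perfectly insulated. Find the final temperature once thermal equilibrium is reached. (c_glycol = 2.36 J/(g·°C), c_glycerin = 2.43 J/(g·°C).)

T_f ≈ 71.3 °C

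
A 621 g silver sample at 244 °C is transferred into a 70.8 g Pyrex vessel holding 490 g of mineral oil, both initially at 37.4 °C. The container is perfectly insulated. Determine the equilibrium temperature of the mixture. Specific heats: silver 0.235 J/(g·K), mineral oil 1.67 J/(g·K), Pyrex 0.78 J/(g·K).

T_f ≈ 67.0 °C

T_f is the heat-capacity-weighted average of the initial temperatures:
T_f = (145.94·244 + 818.3·37.4 + 55.22·37.4) / (145.94 + 818.3 + 55.22)
    = 68278 / 1019.5 ≈ 66.97 °C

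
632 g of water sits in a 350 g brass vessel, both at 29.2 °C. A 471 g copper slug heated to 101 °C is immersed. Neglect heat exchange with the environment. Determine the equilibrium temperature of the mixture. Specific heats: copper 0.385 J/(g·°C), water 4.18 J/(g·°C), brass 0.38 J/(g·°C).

T_f ≈ 33.6 °C

Conservation of energy gives ΣQ = 0:
471×0.385×(T − 101) + 632×4.18×(T − 29.2) + 350×0.38×(T − 29.2) = 0
181.34(T − 101) + 2641.8(T − 29.2) + 133(T − 29.2) = 0
2956.1 T = 99338
T = 99338 / 2956.1 = 33.6 °C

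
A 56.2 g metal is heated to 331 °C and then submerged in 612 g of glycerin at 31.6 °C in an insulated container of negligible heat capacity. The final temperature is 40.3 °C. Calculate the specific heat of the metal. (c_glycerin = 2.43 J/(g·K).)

Heat lost by the metal = heat gained by the glycerin:
56.2·c·(331 − 40.3) = 612·2.43·(40.3 − 31.6)
16337 c = 12938  ⇒  c ≈ 0.7919 J/(g·K)

c ≈ 0.792 J/(g·K)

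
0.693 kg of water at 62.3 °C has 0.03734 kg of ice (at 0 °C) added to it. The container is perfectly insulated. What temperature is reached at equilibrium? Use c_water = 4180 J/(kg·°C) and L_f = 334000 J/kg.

T_f ≈ 55.0 °C

Net heat exchanged in the isolated system is zero:
melt ice: 0.03734×334000 = 12472
  warm the meltwater: 156.08 T
  water cools: 0.693×4180×(T − 62.3) = 2896.7(T − 62.3)
3052.8 T = 180467 − 12472 = 167995
T ≈ 55.03 °C — above 0 °C, consistent with complete melting.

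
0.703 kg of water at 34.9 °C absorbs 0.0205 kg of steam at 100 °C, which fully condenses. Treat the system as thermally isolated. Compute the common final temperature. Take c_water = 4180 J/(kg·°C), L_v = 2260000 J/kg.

Taking heat into each body as positive, Σ m c ΔT = 0:
latent heat released on condensation: 0.0205×2260000 = 46330; condensate cools 100→T: 0.0205×4180×(T − 100) = 85.69(T − 100); original water: 2938.5(T − 34.9)
3024.2 T = 46330 + 8569 + 102555 = 157454
T ≈ 52.06 °C, under the boiling point, so the assumption holds.

T_f ≈ 52.1 °C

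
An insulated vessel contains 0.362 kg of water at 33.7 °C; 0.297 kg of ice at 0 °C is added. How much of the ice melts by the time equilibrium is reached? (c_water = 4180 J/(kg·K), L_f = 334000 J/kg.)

Water can give up m c ΔT = 0.362×4180×33.7 = 50993 J before reaching 0 °C.
To melt every bit of ice: 0.297×334000 = 99198 J.
50993 J < 99198 J, so only part of the ice melts and the system sits at 0 °C.
m_melt = 50993 / L_f = 0.1527 kg.

m_melted ≈ 0.153 kg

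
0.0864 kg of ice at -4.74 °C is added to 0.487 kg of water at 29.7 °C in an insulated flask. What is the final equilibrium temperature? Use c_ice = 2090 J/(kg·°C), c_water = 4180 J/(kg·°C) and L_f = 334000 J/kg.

Sum of m c ΔT and latent-heat terms is zero:
warm ice to 0 °C: 0.0864×2090×(0 − (-4.74)) = 855.93; fusion: m_ice L_f = 0.0864×334000 = 28858; meltwater 0→T: 0.0864×4180×T = 361.15 T; water: 2035.7(T − 29.7)
2396.8 T = 60459 − 29714 = 30746
T ≈ 12.83 °C (positive, so assuming full melt was valid).

T_f ≈ 12.8 °C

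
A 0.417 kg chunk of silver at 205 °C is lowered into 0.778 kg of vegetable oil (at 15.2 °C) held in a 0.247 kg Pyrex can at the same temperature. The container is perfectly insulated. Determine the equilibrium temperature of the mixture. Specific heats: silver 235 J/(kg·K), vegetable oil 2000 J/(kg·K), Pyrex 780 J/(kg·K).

T_f ≈ 25.3 °C

Let T be the final temperature. ΣQ_i = 0:
0.417*235*(T − 205) + 0.778*2000*(T − 15.2) + 0.247*780*(T − 15.2) = 0
97.99(T − 205) + 1556(T − 15.2) + 192.66(T − 15.2) = 0
1846.7 T = 46669
T = 46669 / 1846.7 = 25.3 °C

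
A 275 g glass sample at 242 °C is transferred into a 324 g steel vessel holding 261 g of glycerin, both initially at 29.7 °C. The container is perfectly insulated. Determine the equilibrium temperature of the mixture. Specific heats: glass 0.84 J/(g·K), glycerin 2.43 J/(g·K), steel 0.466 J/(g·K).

T_f ≈ 78.0 °C

Setting the total heat transfer to zero:
275·0.84·(T − 242) + 261·2.43·(T − 29.7) + 324·0.466·(T − 29.7) = 0
231(T − 242) + 634.23(T − 29.7) + 150.98(T − 29.7) = 0
1016.2 T = 79223
T = 79223 / 1016.2 = 78 °C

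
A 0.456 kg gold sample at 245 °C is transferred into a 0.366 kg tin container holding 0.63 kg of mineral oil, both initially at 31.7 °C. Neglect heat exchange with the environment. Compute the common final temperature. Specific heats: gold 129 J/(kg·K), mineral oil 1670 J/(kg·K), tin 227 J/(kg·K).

T_f is the heat-capacity-weighted average of the initial temperatures:
T_f = (58.82·245 + 1052.1·31.7 + 83.08·31.7) / (58.82 + 1052.1 + 83.08)
    = 50397 / 1194 ≈ 42.21 °C

T_f ≈ 42.2 °C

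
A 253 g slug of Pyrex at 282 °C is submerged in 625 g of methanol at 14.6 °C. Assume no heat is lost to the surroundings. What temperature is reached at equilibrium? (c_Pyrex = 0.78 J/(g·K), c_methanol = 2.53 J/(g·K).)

Taking heat into each body as positive, Σ m c ΔT = 0:
253·0.78·(T − 282) + 625·2.53·(T − 14.6) = 0
197.34(T − 282) + 1581.2(T − 14.6) = 0
(197.34 + 1581.2) T = 197.34·282 + 1581.2·14.6
T = 78736 / 1778.6 = 44.3 °C

T_f ≈ 44.3 °C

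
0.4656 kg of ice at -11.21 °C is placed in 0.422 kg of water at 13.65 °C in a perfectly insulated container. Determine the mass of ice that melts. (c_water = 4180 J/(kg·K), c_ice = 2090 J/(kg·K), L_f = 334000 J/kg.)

Cooling the water to 0 °C releases 0.422·4180·13.65 = 24078 J.
Of that, 0.4656·2090·11.21 = 10908 J goes to bring the ice to 0 °C, leaving 13170 J.
Melting all 0.4656 kg of ice would need 0.4656·334000 = 155510 J.
13170 J < 155510 J, so only part of the ice melts and the system sits at 0 °C.
m_melted·334000 = 13170  ⇒  m_melted ≈ 0.03943 kg.

m_melted ≈ 0.0394 kg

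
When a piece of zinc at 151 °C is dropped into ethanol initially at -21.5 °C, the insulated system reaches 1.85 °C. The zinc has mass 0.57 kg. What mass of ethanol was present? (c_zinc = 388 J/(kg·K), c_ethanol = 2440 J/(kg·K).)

Taking heat into each body as positive, Σ m c ΔT = 0:
0.57·388·(1.85 − 151) + m·2440·(1.85 − (-21.5)) = 0
56974 m = 32986
m = 32986/56974 ≈ 0.579 kg

m ≈ 0.579 kg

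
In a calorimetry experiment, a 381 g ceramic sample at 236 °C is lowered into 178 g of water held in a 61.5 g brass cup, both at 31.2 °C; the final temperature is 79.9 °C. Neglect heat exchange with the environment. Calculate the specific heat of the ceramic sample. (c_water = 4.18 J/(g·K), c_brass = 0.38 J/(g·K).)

c ≈ 0.628 J/(g·K)

Taking heat into each body as positive, Σ m c ΔT = 0:
381·c·(79.9 − 236) + 178·4.18·(79.9 − 31.2) + 61.5·0.38·(79.9 − 31.2) = 0
-59474 c = -37373
c = -37373/-59474 ≈ 0.6284 J/(g·K)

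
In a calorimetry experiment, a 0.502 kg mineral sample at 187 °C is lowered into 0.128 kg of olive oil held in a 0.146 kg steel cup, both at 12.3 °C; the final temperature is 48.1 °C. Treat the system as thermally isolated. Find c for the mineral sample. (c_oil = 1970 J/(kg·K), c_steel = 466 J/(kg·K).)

Conservation of energy gives ΣQ = 0:
0.502·c·(48.1 − 187) + 0.128·1970·(48.1 − 12.3) + 0.146·466·(48.1 − 12.3) = 0
-69.73 c = -11463
c = -11463/-69.73 ≈ 164.4 J/(kg·K)

c ≈ 164 J/(kg·K)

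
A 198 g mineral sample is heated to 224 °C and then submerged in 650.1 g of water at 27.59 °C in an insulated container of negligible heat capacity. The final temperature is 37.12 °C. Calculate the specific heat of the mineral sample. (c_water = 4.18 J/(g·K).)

Taking heat into each body as positive, Σ m c ΔT = 0:
198·c·(37.12 − 224) + 650.1·4.18·(37.12 − 27.59) = 0
-37002 c = -25897
c = -25897/-37002 ≈ 0.6999 J/(g·K)

c ≈ 0.7 J/(g·K)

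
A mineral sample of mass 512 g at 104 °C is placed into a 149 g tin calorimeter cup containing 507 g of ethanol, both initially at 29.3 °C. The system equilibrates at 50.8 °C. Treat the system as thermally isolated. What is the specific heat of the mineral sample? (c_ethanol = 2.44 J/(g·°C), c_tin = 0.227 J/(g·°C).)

Heat gained plus heat lost sum to zero:
512×c×(50.8 − 104) + 507×2.44×(50.8 − 29.3) + 149×0.227×(50.8 − 29.3) = 0
-27238 c = -27324
c = -27324/-27238 ≈ 1.003 J/(g·°C)

c ≈ 1 J/(g·°C)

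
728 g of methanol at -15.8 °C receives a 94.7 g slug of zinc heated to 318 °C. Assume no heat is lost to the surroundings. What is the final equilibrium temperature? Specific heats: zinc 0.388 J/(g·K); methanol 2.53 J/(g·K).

T_f ≈ -9.3 °C

T_f = Σ m_i c_i T_i / Σ m_i c_i:
T_f = (36.74·318 + 1841.8·(-15.8)) / (36.74 + 1841.8)
    = -17417 / 1878.6 ≈ -9.27 °C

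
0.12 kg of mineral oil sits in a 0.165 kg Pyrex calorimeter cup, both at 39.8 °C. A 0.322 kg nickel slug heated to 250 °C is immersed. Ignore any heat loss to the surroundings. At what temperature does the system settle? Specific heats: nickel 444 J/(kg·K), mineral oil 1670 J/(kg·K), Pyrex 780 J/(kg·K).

T_f ≈ 103.5 °C

Conservation of energy gives ΣQ = 0:
0.322×444×(T − 250) + 0.12×1670×(T − 39.8) + 0.165×780×(T − 39.8) = 0
142.97(T − 250) + 200.4(T − 39.8) + 128.7(T − 39.8) = 0
(142.97 + 200.4 + 128.7) T = 142.97×250 + 200.4×39.8 + 128.7×39.8
T = 48840/472.07 ≈ 103.46 °C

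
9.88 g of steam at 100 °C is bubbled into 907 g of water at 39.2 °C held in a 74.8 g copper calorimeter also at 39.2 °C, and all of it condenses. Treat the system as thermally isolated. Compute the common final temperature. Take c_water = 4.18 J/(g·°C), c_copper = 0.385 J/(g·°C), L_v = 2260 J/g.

T_f ≈ 45.6 °C

Taking heat into each body as positive, Σ m c ΔT = 0:
condense steam: −9.88×2260 = −22329
  condensate cools 100→T: 9.88×4.18×(T − 100) = 41.3(T − 100)
  water warms: 907×4.18×(T − 39.2) = 3791.3(T − 39.2)
  cup: 28.8(T − 39.2)
3861.4 T = 22329 + 4129.8 + 149746 = 176205
T ≈ 45.63 °C, under the boiling point, so the assumption holds.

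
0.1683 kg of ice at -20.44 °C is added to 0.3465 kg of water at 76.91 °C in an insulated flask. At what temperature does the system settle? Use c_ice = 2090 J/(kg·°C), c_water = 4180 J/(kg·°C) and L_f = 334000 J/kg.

Let T be the final temperature. ΣQ_i = 0:
warm ice to 0 °C: 0.1683·2090·(0 − (-20.44)) = 7189.7; fusion: m_ice L_f = 0.1683·334000 = 56212; meltwater 0→T: 0.1683·4180·T = 703.49 T; water: 1448.4(T − 76.91)
2151.9 T = 111394 − 63402 = 47992
T ≈ 22.30 °C (positive, so assuming full melt was valid).

T_f ≈ 22.3 °C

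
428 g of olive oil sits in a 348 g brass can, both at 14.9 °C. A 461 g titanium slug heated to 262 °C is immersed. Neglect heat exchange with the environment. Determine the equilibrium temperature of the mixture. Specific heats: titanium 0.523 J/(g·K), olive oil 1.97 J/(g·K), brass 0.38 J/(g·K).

T_f ≈ 63.9 °C

Setting the total heat transfer to zero:
461*0.523*(T − 262) + 428*1.97*(T − 14.9) + 348*0.38*(T − 14.9) = 0
241.1(T − 262) + 843.16(T − 14.9) + 132.24(T − 14.9) = 0
1216.5 T = 77702
T ≈ 63.87 °C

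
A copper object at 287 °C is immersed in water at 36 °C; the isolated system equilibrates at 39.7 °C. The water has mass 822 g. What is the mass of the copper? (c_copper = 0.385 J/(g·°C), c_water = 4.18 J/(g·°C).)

m ≈ 134 g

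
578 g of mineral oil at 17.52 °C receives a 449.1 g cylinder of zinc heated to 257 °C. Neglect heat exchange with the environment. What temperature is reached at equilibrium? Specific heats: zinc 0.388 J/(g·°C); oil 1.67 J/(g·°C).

T_f ≈ 54.1 °C

Net heat exchanged in the isolated system is zero:
449.1×0.388×(T − 257) + 578×1.67×(T − 17.52) = 0
(174.25 + 965.26) T = 174.25×257 + 965.26×17.52
T ≈ 54.14 °C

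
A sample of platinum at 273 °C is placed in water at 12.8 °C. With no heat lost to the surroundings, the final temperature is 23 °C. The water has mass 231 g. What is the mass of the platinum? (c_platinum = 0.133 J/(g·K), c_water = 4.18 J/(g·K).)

Heat lost by the platinum = heat gained by the water:
m×0.133×(273 − 23) = 231×4.18×(23 − 12.8)
33.25 m = 9848.9  ⇒  m ≈ 296.2 g

m ≈ 296 g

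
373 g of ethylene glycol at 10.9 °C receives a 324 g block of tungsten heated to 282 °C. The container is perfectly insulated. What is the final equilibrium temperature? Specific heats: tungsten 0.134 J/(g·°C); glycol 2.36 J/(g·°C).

T_f is the heat-capacity-weighted average of the initial temperatures:
T_f = (43.42·282 + 880.28·10.9) / (43.42 + 880.28)
    = 21838 / 923.7 ≈ 23.64 °C

T_f ≈ 23.6 °C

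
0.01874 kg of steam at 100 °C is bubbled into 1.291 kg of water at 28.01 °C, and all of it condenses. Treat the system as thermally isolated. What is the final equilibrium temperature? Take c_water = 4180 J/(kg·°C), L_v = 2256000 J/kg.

T_f ≈ 36.8 °C

Sum of m c ΔT and latent-heat terms is zero:
steam→water at 100 °C releases m L_v = 0.01874×2256000 = 42277
  condensed water 100 °C→T: 78.33(T − 100)
  original water: 5396.4(T − 28.01)
5474.7 T = 42277 + 7833.3 + 151153 = 201263
T ≈ 36.76 °C, under the boiling point, so the assumption holds.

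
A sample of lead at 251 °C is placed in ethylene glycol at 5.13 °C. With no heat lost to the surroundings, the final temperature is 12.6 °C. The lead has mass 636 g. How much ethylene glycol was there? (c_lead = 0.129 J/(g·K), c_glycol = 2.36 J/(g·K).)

Heat lost by the lead = heat gained by the glycol:
636×0.129×(251 − 12.6) = m×2.36×(12.6 − 5.13)
17.63 m = 19559  ⇒  m ≈ 1109 g

m ≈ 1110 g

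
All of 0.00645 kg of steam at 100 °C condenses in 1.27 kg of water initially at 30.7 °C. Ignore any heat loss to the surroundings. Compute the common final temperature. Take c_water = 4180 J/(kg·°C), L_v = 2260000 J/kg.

Heat gained plus heat lost sum to zero:
condense steam: −0.00645·2260000 = −14577
  condensate cools 100→T: 0.00645·4180·(T − 100) = 26.96(T − 100)
  original water: 5308.6(T − 30.7)
5335.6 T = 14577 + 2696.1 + 162974 = 180247
T ≈ 33.78 °C, under the boiling point, so the assumption holds.

T_f ≈ 33.8 °C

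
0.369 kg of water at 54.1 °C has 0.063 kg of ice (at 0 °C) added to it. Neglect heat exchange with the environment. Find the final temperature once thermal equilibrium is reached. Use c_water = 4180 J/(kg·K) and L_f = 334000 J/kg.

T_f ≈ 34.6 °C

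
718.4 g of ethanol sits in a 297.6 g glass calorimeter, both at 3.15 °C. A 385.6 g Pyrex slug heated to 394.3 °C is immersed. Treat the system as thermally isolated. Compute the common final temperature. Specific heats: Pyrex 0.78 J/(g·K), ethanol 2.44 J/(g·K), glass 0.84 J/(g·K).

Conservation of energy gives ΣQ = 0:
385.6×0.78×(T − 394.3) + 718.4×2.44×(T − 3.15) + 297.6×0.84×(T − 3.15) = 0
2303.6 T = 124902
T ≈ 54.22 °C

T_f ≈ 54.2 °C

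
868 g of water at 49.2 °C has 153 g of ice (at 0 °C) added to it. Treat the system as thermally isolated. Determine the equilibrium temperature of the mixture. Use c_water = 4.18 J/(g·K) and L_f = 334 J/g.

T_f ≈ 29.9 °C

Taking heat into each body as positive, Σ m c ΔT = 0:
latent heat to melt: 153·334 = 51102
  meltwater 0→T: 153·4.18·T = 639.54 T
  water cools: 868·4.18·(T − 49.2) = 3628.2(T − 49.2)
4267.8 T = 178509 − 51102 = 127407
T ≈ 29.85 °C. Since T > 0 °C, the all-ice-melts assumption holds.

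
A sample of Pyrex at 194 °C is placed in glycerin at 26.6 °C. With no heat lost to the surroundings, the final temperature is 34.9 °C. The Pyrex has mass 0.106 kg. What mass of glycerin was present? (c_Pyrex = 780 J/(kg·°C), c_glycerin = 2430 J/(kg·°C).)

Let T be the final temperature. ΣQ_i = 0:
0.106×780×(34.9 − 194) + m×2430×(34.9 − 26.6) = 0
20169 m = 13154
m = 13154/20169 ≈ 0.6522 kg

m ≈ 0.652 kg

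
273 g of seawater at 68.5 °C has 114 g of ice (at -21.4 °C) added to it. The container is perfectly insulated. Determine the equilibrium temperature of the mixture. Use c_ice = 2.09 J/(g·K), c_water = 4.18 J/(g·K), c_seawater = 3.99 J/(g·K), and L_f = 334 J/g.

Sum of m c ΔT and latent-heat terms is zero:
ice -21.4→0 °C: 114×2.09×21.4 = 5098.8; fusion: m_ice L_f = 114×334 = 38076; meltwater 0→T: 114×4.18×T = 476.52 T; seawater cools: 273×3.99×(T − 68.5) = 1089.3(T − 68.5)
1565.8 T = 74615 − 43175 = 31440
T ≈ 20.08 °C (positive, so assuming full melt was valid).

T_f ≈ 20.1 °C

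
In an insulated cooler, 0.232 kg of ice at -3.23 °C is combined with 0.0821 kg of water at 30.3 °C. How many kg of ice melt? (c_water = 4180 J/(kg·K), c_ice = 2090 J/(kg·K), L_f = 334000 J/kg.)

m_melted ≈ 0.0264 kg

Heat available from the water dropping to 0 °C: 0.0821×4180×30.3 = 10398 J.
Warming the ice to 0 °C takes 0.232×2090×3.23 = 1566.2 J, leaving 8832.1 J for melting.
Melting all 0.232 kg of ice would need 0.232×334000 = 77488 J.
That's not enough to melt it all — equilibrium is at 0 °C with ice remaining.
m_melted×334000 = 8832.1  ⇒  m_melted ≈ 0.02644 kg.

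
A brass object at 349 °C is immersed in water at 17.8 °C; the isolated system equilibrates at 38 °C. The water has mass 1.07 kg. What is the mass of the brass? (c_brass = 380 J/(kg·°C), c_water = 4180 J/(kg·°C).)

m ≈ 0.764 kg

|Q_brass| = |Q_water|:
m·380·(349 − 38) = 1.07·4180·(38 − 17.8)
118180 m = 90347  ⇒  m ≈ 0.7645 kg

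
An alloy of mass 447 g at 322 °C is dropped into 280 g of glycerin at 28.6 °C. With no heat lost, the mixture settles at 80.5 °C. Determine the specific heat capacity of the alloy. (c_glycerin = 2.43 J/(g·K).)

c ≈ 0.327 J/(g·K)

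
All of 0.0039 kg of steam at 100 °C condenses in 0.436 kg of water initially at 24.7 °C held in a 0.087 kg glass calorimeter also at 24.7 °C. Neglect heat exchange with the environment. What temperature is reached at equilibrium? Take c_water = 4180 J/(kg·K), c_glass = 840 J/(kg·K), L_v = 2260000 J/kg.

T_f ≈ 30.0 °C

Conservation of energy gives ΣQ = 0:
condense steam: −0.0039·2260000 = −8814; condensed water 100 °C→T: 16.3(T − 100); water warms: 0.436·4180·(T − 24.7) = 1822.5(T − 24.7); glass cup: 0.087·840·(T − 24.7) = 73.08(T − 24.7)
1911.9 T = 8814 + 1630.2 + 46820 = 57265
T ≈ 29.95 °C (< 100 °C, so full condensation is consistent).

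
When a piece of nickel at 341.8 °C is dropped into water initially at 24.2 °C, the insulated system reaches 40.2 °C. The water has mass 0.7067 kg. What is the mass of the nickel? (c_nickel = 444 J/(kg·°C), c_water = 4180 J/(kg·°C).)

m ≈ 0.353 kg

Heat gained plus heat lost sum to zero:
m×444×(40.2 − 341.8) + 0.7067×4180×(40.2 − 24.2) = 0
-133910 m = -47264
m = -47264/-133910 ≈ 0.353 kg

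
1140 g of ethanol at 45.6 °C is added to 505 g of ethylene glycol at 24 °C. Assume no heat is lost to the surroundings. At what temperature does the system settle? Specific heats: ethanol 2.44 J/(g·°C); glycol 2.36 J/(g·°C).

T_f = Σ m_i c_i T_i / Σ m_i c_i:
T_f = (2781.6×45.6 + 1191.8×24) / (2781.6 + 1191.8)
    = 155444 / 3973.4 ≈ 39.12 °C

T_f ≈ 39.1 °C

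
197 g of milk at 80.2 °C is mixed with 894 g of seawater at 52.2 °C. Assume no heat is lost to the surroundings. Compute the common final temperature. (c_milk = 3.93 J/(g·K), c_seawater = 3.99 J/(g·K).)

T_f ≈ 57.2 °C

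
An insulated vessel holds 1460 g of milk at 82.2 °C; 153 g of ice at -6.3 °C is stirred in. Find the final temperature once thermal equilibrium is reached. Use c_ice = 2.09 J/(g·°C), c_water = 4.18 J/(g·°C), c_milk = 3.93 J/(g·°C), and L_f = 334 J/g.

T_f ≈ 65.6 °C

Setting the total heat transfer to zero:
ice -6.3→0 °C: 153·2.09·6.3 = 2014.6; latent heat to melt: 153·334 = 51102; warm the meltwater: 639.54 T; milk cools: 1460·3.93·(T − 82.2) = 5737.8(T − 82.2)
6377.3 T = 471647 − 53117 = 418531
T ≈ 65.63 °C — above 0 °C, consistent with complete melting.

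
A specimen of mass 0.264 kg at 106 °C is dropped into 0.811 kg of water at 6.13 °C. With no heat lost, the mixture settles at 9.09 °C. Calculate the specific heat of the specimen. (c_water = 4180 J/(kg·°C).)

Conservation of energy gives ΣQ = 0:
0.264·c·(9.09 − 106) + 0.811·4180·(9.09 − 6.13) = 0
-25.58 c = -10034
c = -10034/-25.58 ≈ 392.2 J/(kg·°C)

c ≈ 392 J/(kg·°C)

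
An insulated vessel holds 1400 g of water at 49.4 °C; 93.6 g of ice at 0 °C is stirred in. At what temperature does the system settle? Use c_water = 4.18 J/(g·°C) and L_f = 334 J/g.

T_f ≈ 41.3 °C

Let T be the final temperature. ΣQ_i = 0:
fusion: m_ice L_f = 93.6·334 = 31262; warm the meltwater: 391.25 T; water: 5852(T − 49.4)
6243.2 T = 289089 − 31262 = 257826
T ≈ 41.30 °C (positive, so assuming full melt was valid).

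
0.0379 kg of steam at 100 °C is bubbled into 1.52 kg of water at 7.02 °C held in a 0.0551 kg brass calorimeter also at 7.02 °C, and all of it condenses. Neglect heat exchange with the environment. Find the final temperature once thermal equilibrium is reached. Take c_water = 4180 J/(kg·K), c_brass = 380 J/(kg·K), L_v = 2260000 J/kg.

Net heat exchanged in the isolated system is zero:
steam→water at 100 °C releases m L_v = 0.0379×2260000 = 85654
  condensed water 100 °C→T: 158.42(T − 100)
  original water: 6353.6(T − 7.02)
  brass cup: 0.0551×380×(T − 7.02) = 20.94(T − 7.02)
6533 T = 85654 + 15842 + 44749 = 146245
T ≈ 22.39 °C, under the boiling point, so the assumption holds.

T_f ≈ 22.4 °C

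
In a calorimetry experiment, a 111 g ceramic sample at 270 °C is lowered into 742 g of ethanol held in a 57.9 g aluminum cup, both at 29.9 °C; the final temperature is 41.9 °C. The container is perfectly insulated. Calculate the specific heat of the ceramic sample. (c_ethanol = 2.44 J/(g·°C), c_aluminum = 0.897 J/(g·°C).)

c ≈ 0.883 J/(g·°C)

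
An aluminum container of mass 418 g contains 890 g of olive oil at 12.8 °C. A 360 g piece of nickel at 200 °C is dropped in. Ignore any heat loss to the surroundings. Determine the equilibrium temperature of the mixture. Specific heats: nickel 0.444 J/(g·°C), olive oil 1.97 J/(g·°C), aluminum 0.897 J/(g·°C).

T_f ≈ 25.9 °C

Setting the total heat transfer to zero:
360×0.444×(T − 200) + 890×1.97×(T − 12.8) + 418×0.897×(T − 12.8) = 0
159.84(T − 200) + 1753.3(T − 12.8) + 374.95(T − 12.8) = 0
2288.1 T = 59210
T = 59210/2288.1 ≈ 25.88 °C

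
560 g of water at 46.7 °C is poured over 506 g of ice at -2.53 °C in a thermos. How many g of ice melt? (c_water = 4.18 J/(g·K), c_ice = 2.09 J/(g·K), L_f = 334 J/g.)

Water can give up m c ΔT = 560×4.18×46.7 = 109315 J before reaching 0 °C.
Warming the ice to 0 °C takes 506×2.09×2.53 = 2675.6 J, leaving 106640 J for melting.
Melting all 506 g of ice would need 506×334 = 169004 J.
That's not enough to melt it all — equilibrium is at 0 °C with ice remaining.
m_melted×334 = 106640  ⇒  m_melted ≈ 319.3 g.

m_melted ≈ 319 g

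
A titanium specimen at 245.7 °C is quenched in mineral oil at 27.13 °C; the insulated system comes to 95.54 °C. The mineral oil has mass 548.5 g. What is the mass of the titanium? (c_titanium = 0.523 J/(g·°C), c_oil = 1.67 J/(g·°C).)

|Q_titanium| = |Q_oil|:
m×0.523×(245.7 − 95.54) = 548.5×1.67×(95.54 − 27.13)
78.53 m = 62663  ⇒  m ≈ 797.9 g

m ≈ 798 g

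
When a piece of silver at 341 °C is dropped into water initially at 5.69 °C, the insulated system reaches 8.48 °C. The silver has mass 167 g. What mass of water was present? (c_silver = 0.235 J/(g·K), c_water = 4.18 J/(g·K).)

Taking heat into each body as positive, Σ m c ΔT = 0:
167×0.235×(8.48 − 341) + m×4.18×(8.48 − 5.69) = 0
11.66 m = 13050
m = 13050/11.66 ≈ 1119 g

m ≈ 1120 g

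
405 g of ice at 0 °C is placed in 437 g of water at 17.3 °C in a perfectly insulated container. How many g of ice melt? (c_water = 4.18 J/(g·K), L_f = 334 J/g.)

m_melted ≈ 94.6 g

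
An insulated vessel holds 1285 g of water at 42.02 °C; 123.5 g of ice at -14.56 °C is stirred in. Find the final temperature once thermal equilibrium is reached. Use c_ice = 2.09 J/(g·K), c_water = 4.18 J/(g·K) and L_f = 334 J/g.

Heat gained plus heat lost sum to zero:
warm ice to 0 °C: 123.5·2.09·(0 − (-14.56)) = 3758.2; fusion: m_ice L_f = 123.5·334 = 41249; meltwater 0→T: 123.5·4.18·T = 516.23 T; water: 5371.3(T − 42.02)
5887.5 T = 225702 − 45007 = 180695
T ≈ 30.69 °C — above 0 °C, consistent with complete melting.

T_f ≈ 30.7 °C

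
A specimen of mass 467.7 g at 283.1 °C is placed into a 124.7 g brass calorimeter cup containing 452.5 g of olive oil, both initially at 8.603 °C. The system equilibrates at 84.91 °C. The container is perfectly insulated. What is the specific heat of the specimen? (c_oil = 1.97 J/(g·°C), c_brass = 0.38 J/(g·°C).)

Taking heat into each body as positive, Σ m c ΔT = 0:
467.7×c×(84.91 − 283.1) + 452.5×1.97×(84.91 − 8.603) + 124.7×0.38×(84.91 − 8.603) = 0
-92693 c = -71638
c = -71638/-92693 ≈ 0.7728 J/(g·°C)

c ≈ 0.773 J/(g·°C)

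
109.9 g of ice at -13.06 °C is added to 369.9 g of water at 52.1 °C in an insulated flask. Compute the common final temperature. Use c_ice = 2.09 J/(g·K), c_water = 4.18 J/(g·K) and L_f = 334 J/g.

Energy conservation, ΣQ = 0:
warm ice to 0 °C: 109.9·2.09·(0 − (-13.06)) = 2999.8; melt ice: 109.9·334 = 36707; warm the meltwater: 459.38 T; water: 1546.2(T − 52.1)
2005.6 T = 80556 − 39706 = 40850
T ≈ 20.37 °C (positive, so assuming full melt was valid).

T_f ≈ 20.4 °C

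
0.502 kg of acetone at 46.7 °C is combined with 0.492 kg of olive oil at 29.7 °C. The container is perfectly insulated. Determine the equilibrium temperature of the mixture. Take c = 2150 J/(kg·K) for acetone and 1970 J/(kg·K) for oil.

T_f ≈ 38.7 °C

Set heat shed by the hot body equal to heat absorbed by the cold body:
0.502·2150·(46.7 − T) = 0.492·1970·(T − 29.7)
1079.3(46.7 − T) = 969.24(T − 29.7)
2048.5 T = 79190  ⇒  T ≈ 38.66 °C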